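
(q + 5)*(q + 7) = q^2 + 12*q + 35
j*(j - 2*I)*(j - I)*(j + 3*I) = j^4 + 7*j^2 - 6*I*j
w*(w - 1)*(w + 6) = w^3 + 5*w^2 - 6*w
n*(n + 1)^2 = n^3 + 2*n^2 + n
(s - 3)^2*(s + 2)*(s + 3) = s^4 - s^3 - 15*s^2 + 9*s + 54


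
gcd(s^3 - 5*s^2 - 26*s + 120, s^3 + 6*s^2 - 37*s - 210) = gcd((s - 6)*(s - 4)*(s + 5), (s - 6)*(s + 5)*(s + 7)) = s^2 - s - 30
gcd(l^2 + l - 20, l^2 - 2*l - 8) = l - 4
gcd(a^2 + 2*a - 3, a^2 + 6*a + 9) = a + 3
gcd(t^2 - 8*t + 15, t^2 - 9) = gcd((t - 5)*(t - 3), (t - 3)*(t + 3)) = t - 3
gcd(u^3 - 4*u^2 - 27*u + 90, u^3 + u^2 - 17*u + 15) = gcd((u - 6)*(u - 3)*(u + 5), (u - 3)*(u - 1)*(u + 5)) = u^2 + 2*u - 15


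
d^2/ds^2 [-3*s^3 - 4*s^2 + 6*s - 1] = -18*s - 8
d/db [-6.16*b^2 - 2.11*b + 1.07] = -12.32*b - 2.11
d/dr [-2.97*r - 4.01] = -2.97000000000000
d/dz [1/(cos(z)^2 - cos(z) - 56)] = (2*cos(z) - 1)*sin(z)/(sin(z)^2 + cos(z) + 55)^2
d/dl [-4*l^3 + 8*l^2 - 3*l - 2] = -12*l^2 + 16*l - 3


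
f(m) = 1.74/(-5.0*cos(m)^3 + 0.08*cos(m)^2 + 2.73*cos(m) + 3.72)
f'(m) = 1.74*(-15.0*sin(m)*cos(m)^2 + 0.16*sin(m)*cos(m) + 2.73*sin(m))/(-5.0*cos(m)^3 + 0.08*cos(m)^2 + 2.73*cos(m) + 3.72)^2 = (-26.1*cos(m)^2 + 0.2784*cos(m) + 4.7502)*sin(m)/(-5.0*cos(m)^3 + 0.08*cos(m)^2 + 2.73*cos(m) + 3.72)^2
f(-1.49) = 0.44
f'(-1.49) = -0.30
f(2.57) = 0.39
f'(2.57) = -0.38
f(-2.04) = 0.59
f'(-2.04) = 0.07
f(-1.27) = 0.39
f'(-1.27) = -0.13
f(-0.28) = 0.88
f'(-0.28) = 1.35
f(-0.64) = 0.51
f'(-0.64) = 0.62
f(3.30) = 0.29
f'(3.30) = 0.09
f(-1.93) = 0.58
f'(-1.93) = -0.15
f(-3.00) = 0.29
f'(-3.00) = 0.08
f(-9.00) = 0.34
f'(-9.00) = 0.27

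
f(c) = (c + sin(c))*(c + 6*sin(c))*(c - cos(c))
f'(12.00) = 1002.66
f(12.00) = 1122.93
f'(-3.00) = -20.73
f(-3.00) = -24.29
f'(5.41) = 114.71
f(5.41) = 17.97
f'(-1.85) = 6.62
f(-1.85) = -33.72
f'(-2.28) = -5.50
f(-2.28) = -33.82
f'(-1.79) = 8.59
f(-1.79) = -33.26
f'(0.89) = 20.88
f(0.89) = 2.41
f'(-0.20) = 6.93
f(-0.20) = -0.65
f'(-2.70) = -14.52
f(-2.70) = -29.57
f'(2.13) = 31.42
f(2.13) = 57.17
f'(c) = (c + sin(c))*(c + 6*sin(c))*(sin(c) + 1) + (c + sin(c))*(c - cos(c))*(6*cos(c) + 1) + (c + 6*sin(c))*(c - cos(c))*(cos(c) + 1)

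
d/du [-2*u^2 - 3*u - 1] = -4*u - 3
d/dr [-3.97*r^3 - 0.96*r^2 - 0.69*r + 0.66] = -11.91*r^2 - 1.92*r - 0.69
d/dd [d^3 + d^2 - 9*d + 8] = 3*d^2 + 2*d - 9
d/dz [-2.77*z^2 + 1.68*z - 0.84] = 1.68 - 5.54*z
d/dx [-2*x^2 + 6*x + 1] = 6 - 4*x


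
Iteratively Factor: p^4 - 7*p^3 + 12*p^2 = (p)*(p^3 - 7*p^2 + 12*p) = p*(p - 3)*(p^2 - 4*p) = p^2*(p - 3)*(p - 4)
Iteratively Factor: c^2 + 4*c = (c + 4)*(c)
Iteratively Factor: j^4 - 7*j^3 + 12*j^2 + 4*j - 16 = (j + 1)*(j^3 - 8*j^2 + 20*j - 16) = (j - 2)*(j + 1)*(j^2 - 6*j + 8) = (j - 2)^2*(j + 1)*(j - 4)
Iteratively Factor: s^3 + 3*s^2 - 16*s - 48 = (s + 4)*(s^2 - s - 12) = (s - 4)*(s + 4)*(s + 3)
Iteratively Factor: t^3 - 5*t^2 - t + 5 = (t - 5)*(t^2 - 1) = (t - 5)*(t + 1)*(t - 1)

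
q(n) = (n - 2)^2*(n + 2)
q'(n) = (n - 2)^2 + (n + 2)*(2*n - 4) = (n - 2)*(3*n + 2)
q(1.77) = 0.20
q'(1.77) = -1.68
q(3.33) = 9.43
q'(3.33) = 15.95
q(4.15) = 28.43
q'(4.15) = 31.07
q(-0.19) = 8.68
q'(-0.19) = -3.13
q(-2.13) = -2.22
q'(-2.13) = 18.13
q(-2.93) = -22.60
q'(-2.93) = 33.47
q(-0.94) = 9.16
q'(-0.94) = 2.41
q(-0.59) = 9.46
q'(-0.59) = -0.60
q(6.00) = 128.00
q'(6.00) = 80.00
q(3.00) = 5.00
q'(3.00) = 11.00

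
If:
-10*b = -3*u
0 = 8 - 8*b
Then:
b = 1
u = 10/3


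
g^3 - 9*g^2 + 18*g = g*(g - 6)*(g - 3)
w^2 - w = w*(w - 1)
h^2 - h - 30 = (h - 6)*(h + 5)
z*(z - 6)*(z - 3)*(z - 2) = z^4 - 11*z^3 + 36*z^2 - 36*z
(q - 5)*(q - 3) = q^2 - 8*q + 15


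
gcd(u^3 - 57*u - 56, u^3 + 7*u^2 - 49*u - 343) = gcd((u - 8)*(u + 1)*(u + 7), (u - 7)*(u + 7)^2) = u + 7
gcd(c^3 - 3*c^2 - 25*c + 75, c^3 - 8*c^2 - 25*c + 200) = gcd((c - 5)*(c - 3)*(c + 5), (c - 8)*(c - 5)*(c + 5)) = c^2 - 25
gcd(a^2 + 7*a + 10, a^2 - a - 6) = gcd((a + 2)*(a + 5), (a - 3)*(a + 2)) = a + 2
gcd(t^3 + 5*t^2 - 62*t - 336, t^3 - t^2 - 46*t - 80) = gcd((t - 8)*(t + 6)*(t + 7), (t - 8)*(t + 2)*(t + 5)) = t - 8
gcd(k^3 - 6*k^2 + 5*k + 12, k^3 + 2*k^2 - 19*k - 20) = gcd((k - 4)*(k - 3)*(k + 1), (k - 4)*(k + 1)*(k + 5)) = k^2 - 3*k - 4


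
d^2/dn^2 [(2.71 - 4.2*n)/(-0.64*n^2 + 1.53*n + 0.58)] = ((16.3208 - 16.128*n)*(-0.64*n^2 + 1.53*n + 0.58) - (1.28*n - 1.53)*(2.56*n - 3.06)*(4.2*n - 2.71))/(-0.64*n^2 + 1.53*n + 0.58)^3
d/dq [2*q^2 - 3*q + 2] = 4*q - 3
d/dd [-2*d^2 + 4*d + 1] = 4 - 4*d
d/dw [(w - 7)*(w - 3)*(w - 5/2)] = 3*w^2 - 25*w + 46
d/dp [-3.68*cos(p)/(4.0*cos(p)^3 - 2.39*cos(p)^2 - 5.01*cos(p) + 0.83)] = (-29.44*cos(p)^3 + 8.7952*cos(p)^2 + 3.0544)*sin(p)/(16.0*cos(p)^6 - 19.12*cos(p)^5 - 34.3679*cos(p)^4 + 30.5878*cos(p)^3 + 21.1327*cos(p)^2 - 8.3166*cos(p) + 0.6889)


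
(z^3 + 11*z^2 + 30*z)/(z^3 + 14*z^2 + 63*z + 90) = z/(z + 3)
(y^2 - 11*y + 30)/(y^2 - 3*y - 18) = (y - 5)/(y + 3)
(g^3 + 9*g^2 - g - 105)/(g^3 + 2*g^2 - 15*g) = (g + 7)/g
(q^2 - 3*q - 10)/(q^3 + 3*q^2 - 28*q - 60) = 1/(q + 6)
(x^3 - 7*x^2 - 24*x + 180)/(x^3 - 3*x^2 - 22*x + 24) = (x^2 - x - 30)/(x^2 + 3*x - 4)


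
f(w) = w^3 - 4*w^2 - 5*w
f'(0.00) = -5.00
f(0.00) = 0.00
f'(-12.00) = 523.00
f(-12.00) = -2244.00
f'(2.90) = -2.97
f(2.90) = -23.75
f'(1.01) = -10.02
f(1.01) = -8.10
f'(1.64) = -10.05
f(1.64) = -14.55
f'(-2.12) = 25.44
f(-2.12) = -16.91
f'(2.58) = -5.67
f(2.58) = -22.35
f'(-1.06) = 6.85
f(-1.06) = -0.39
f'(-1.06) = 6.85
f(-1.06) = -0.39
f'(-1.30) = 10.47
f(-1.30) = -2.46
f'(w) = 3*w^2 - 8*w - 5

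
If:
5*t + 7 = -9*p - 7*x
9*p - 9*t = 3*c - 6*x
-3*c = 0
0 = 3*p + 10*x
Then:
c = 0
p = -70/109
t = -56/109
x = 21/109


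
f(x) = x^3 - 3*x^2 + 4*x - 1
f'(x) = 3*x^2 - 6*x + 4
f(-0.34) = -2.75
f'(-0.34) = 6.39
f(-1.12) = -10.65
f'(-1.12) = 14.48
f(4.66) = 53.69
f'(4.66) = 41.19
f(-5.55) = -286.56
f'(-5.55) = 129.71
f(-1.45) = -16.16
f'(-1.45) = 19.01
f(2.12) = 3.52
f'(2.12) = 4.76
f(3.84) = 26.75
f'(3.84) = 25.20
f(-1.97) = -28.17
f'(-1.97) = 27.46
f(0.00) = -1.00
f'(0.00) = 4.00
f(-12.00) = -2209.00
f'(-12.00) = 508.00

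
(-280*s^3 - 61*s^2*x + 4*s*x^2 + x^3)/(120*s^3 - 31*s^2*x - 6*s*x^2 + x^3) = (7*s + x)/(-3*s + x)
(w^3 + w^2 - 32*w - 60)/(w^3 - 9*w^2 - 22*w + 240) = (w + 2)/(w - 8)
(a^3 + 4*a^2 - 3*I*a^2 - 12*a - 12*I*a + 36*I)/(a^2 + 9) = (a^2 + 4*a - 12)/(a + 3*I)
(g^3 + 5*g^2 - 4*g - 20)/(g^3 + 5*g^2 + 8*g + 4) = (g^2 + 3*g - 10)/(g^2 + 3*g + 2)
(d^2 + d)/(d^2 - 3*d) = (d + 1)/(d - 3)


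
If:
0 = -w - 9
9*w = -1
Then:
No Solution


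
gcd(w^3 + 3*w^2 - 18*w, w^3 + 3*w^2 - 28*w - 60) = w + 6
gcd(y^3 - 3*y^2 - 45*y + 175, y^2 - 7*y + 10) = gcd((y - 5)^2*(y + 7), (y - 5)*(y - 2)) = y - 5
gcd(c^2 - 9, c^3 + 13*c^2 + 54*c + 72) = c + 3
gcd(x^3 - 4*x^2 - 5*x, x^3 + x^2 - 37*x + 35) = x - 5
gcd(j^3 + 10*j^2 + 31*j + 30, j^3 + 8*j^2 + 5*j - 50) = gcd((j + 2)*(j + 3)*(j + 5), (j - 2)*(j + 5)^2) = j + 5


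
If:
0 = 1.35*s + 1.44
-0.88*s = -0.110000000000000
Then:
No Solution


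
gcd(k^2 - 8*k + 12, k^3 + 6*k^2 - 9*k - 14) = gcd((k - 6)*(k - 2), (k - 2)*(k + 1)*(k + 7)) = k - 2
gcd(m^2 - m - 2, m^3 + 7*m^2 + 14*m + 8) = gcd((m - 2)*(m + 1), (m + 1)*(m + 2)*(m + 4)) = m + 1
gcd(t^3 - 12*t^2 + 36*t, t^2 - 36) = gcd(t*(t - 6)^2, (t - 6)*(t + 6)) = t - 6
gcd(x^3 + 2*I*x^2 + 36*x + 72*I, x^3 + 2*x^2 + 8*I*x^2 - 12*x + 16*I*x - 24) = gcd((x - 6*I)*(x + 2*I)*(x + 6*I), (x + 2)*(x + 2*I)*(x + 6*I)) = x^2 + 8*I*x - 12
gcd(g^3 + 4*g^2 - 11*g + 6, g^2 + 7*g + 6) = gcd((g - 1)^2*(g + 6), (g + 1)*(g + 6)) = g + 6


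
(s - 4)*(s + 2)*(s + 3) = s^3 + s^2 - 14*s - 24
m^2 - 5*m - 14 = (m - 7)*(m + 2)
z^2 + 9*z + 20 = (z + 4)*(z + 5)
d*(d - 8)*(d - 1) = d^3 - 9*d^2 + 8*d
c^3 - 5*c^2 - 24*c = c*(c - 8)*(c + 3)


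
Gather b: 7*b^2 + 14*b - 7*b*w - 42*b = 7*b^2 + b*(-7*w - 28)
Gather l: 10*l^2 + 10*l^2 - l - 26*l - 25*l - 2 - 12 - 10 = 20*l^2 - 52*l - 24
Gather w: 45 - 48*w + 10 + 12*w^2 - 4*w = 12*w^2 - 52*w + 55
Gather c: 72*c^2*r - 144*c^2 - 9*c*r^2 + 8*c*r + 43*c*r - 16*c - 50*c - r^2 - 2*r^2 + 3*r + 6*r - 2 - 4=c^2*(72*r - 144) + c*(-9*r^2 + 51*r - 66) - 3*r^2 + 9*r - 6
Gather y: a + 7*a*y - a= 7*a*y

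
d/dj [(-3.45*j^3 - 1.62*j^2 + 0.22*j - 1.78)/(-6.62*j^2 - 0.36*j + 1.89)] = (22.839*j^4 + 2.484*j^3 - 17.5219*j^2 - 29.6908*j - 0.225)/(43.8244*j^4 + 4.7664*j^3 - 24.894*j^2 - 1.3608*j + 3.5721)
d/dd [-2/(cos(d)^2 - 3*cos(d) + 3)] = 2*(3 - 2*cos(d))*sin(d)/(cos(d)^2 - 3*cos(d) + 3)^2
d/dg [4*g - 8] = 4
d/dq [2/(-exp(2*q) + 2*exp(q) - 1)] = 4*(exp(q) - 1)*exp(q)/(exp(2*q) - 2*exp(q) + 1)^2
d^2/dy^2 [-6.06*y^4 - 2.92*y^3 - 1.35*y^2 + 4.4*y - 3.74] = -72.72*y^2 - 17.52*y - 2.7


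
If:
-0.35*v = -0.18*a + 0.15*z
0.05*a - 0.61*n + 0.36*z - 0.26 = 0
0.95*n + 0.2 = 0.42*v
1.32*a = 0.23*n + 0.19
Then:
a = 0.10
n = -0.24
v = -0.07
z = 0.30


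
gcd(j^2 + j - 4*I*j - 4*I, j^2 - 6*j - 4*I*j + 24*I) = j - 4*I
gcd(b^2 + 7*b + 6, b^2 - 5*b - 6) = b + 1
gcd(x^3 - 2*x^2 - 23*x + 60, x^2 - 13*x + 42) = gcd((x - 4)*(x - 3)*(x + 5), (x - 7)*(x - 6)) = 1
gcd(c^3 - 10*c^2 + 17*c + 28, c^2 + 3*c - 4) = 1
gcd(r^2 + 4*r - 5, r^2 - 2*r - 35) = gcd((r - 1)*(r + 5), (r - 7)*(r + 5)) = r + 5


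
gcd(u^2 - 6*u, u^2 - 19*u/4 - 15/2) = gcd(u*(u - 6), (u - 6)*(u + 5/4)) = u - 6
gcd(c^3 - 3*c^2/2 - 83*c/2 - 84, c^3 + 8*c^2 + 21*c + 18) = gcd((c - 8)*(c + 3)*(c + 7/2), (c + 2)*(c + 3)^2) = c + 3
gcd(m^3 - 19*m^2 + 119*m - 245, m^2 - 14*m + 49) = m^2 - 14*m + 49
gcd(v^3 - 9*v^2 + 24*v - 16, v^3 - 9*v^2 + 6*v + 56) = v - 4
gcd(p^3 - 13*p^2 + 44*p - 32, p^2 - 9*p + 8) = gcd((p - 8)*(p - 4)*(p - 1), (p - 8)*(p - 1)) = p^2 - 9*p + 8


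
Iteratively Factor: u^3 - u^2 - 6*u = (u + 2)*(u^2 - 3*u) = u*(u + 2)*(u - 3)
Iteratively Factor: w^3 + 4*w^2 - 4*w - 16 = (w + 4)*(w^2 - 4) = (w - 2)*(w + 4)*(w + 2)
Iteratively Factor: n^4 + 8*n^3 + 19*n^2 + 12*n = (n)*(n^3 + 8*n^2 + 19*n + 12) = n*(n + 3)*(n^2 + 5*n + 4) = n*(n + 3)*(n + 4)*(n + 1)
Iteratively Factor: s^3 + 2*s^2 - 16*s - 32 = (s + 4)*(s^2 - 2*s - 8) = (s - 4)*(s + 4)*(s + 2)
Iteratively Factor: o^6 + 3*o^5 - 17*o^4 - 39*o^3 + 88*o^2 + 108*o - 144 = (o - 3)*(o^5 + 6*o^4 + o^3 - 36*o^2 - 20*o + 48) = (o - 3)*(o - 1)*(o^4 + 7*o^3 + 8*o^2 - 28*o - 48) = (o - 3)*(o - 1)*(o + 3)*(o^3 + 4*o^2 - 4*o - 16) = (o - 3)*(o - 1)*(o + 2)*(o + 3)*(o^2 + 2*o - 8) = (o - 3)*(o - 1)*(o + 2)*(o + 3)*(o + 4)*(o - 2)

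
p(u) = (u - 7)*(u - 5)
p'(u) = 2*u - 12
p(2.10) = 14.21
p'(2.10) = -7.80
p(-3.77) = 94.45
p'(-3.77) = -19.54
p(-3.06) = 81.08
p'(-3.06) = -18.12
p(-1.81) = 60.00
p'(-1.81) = -15.62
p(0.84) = 25.63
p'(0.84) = -10.32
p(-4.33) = 105.71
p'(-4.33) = -20.66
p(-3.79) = 94.84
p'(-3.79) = -19.58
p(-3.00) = 80.00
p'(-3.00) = -18.00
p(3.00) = 8.00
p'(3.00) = -6.00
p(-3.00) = 80.00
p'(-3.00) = -18.00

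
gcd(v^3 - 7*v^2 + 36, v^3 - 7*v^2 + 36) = v^3 - 7*v^2 + 36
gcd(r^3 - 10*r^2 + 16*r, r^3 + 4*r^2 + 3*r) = r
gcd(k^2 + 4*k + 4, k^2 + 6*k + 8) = k + 2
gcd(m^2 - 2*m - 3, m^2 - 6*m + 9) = m - 3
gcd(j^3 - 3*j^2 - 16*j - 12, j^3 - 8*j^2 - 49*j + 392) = 1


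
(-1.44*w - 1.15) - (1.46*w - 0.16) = -2.9*w - 0.99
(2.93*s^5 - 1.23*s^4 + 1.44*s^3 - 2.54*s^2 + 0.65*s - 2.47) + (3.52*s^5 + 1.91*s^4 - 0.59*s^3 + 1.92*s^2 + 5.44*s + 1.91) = 6.45*s^5 + 0.68*s^4 + 0.85*s^3 - 0.62*s^2 + 6.09*s - 0.56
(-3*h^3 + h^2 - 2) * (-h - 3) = 3*h^4 + 8*h^3 - 3*h^2 + 2*h + 6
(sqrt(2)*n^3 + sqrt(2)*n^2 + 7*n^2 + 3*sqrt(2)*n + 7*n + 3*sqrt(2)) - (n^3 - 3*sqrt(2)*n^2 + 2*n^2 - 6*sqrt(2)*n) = -n^3 + sqrt(2)*n^3 + 5*n^2 + 4*sqrt(2)*n^2 + 7*n + 9*sqrt(2)*n + 3*sqrt(2)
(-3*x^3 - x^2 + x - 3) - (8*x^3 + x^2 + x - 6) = -11*x^3 - 2*x^2 + 3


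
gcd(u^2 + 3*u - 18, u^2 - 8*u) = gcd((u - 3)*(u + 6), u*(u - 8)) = 1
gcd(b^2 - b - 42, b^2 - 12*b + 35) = b - 7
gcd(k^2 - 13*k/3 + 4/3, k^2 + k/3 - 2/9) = k - 1/3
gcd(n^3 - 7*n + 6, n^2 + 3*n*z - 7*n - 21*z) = 1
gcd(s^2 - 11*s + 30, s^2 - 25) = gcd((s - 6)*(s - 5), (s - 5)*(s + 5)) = s - 5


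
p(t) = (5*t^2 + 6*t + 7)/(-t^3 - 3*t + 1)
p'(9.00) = 0.07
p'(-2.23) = 0.07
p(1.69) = -3.53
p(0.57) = -13.45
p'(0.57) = 46.67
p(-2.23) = 0.98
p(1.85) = -3.24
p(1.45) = -4.10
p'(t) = (10*t + 6)/(-t^3 - 3*t + 1) + (3*t^2 + 3)*(5*t^2 + 6*t + 7)/(-t^3 - 3*t + 1)^2 = (-2*(5*t + 3)*(t^3 + 3*t - 1) + 3*(t^2 + 1)*(5*t^2 + 6*t + 7))/(t^3 + 3*t - 1)^2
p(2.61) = -2.30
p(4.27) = -1.38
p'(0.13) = 76.96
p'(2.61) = 0.89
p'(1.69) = 2.02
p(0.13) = 12.94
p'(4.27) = 0.35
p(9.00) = -0.62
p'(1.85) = 1.69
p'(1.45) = 2.76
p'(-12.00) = 0.03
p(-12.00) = 0.37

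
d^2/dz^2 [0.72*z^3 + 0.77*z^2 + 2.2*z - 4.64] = 4.32*z + 1.54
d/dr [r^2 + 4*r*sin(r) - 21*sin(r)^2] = 4*r*cos(r) + 2*r + 4*sin(r) - 21*sin(2*r)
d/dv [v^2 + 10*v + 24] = 2*v + 10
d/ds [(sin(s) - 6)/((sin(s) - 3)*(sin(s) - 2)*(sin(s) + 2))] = (-2*sin(s)^3 + 21*sin(s)^2 - 36*sin(s) - 12)*cos(s)/((sin(s) - 3)^2*(sin(s) - 2)^2*(sin(s) + 2)^2)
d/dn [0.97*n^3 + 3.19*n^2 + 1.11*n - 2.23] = 2.91*n^2 + 6.38*n + 1.11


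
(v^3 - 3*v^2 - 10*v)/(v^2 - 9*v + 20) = v*(v + 2)/(v - 4)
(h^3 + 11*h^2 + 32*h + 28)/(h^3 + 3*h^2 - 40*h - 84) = (h + 2)/(h - 6)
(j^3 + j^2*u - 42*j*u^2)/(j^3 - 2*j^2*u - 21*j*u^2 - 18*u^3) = j*(j + 7*u)/(j^2 + 4*j*u + 3*u^2)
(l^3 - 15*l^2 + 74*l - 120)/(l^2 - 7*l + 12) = (l^2 - 11*l + 30)/(l - 3)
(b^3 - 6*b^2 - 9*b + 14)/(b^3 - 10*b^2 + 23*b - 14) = (b + 2)/(b - 2)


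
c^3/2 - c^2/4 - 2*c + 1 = (c/2 + 1)*(c - 2)*(c - 1/2)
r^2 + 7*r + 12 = (r + 3)*(r + 4)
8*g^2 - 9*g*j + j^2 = (-8*g + j)*(-g + j)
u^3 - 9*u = u*(u - 3)*(u + 3)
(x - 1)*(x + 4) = x^2 + 3*x - 4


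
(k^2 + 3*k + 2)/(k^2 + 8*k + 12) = (k + 1)/(k + 6)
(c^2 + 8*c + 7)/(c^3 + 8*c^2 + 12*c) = (c^2 + 8*c + 7)/(c*(c^2 + 8*c + 12))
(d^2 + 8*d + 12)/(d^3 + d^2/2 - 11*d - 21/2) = 2*(d^2 + 8*d + 12)/(2*d^3 + d^2 - 22*d - 21)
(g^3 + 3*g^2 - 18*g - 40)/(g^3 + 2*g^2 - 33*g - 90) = (g^2 - 2*g - 8)/(g^2 - 3*g - 18)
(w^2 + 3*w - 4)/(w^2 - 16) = (w - 1)/(w - 4)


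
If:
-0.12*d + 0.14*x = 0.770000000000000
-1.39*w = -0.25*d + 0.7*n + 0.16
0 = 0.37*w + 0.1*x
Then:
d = 1.16666666666667*x - 6.41666666666667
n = 0.953346203346203*x - 2.5202380952381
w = -0.27027027027027*x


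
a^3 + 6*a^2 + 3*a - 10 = (a - 1)*(a + 2)*(a + 5)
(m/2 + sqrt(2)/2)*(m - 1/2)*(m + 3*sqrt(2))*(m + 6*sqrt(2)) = m^4/2 - m^3/4 + 5*sqrt(2)*m^3 - 5*sqrt(2)*m^2/2 + 27*m^2 - 27*m/2 + 18*sqrt(2)*m - 9*sqrt(2)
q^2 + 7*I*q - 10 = (q + 2*I)*(q + 5*I)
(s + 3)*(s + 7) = s^2 + 10*s + 21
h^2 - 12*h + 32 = (h - 8)*(h - 4)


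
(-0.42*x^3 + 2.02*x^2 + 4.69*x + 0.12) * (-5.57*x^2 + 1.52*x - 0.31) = 2.3394*x^5 - 11.8898*x^4 - 22.9227*x^3 + 5.8342*x^2 - 1.2715*x - 0.0372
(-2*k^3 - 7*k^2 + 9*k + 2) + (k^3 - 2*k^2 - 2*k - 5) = -k^3 - 9*k^2 + 7*k - 3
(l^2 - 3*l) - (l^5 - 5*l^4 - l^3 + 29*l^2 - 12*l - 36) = -l^5 + 5*l^4 + l^3 - 28*l^2 + 9*l + 36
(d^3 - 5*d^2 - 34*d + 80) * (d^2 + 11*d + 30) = d^5 + 6*d^4 - 59*d^3 - 444*d^2 - 140*d + 2400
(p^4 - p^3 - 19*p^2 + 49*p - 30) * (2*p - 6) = 2*p^5 - 8*p^4 - 32*p^3 + 212*p^2 - 354*p + 180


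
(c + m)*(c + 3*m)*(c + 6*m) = c^3 + 10*c^2*m + 27*c*m^2 + 18*m^3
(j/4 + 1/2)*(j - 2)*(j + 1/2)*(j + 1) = j^4/4 + 3*j^3/8 - 7*j^2/8 - 3*j/2 - 1/2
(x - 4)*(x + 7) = x^2 + 3*x - 28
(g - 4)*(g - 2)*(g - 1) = g^3 - 7*g^2 + 14*g - 8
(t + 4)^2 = t^2 + 8*t + 16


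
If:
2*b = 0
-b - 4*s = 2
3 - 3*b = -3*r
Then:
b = 0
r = -1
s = -1/2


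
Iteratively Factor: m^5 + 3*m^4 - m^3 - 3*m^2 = (m + 1)*(m^4 + 2*m^3 - 3*m^2) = m*(m + 1)*(m^3 + 2*m^2 - 3*m) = m^2*(m + 1)*(m^2 + 2*m - 3) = m^2*(m - 1)*(m + 1)*(m + 3)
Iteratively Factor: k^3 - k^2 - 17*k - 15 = (k - 5)*(k^2 + 4*k + 3) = (k - 5)*(k + 1)*(k + 3)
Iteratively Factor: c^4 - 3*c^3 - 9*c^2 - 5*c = (c + 1)*(c^3 - 4*c^2 - 5*c) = (c - 5)*(c + 1)*(c^2 + c) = c*(c - 5)*(c + 1)*(c + 1)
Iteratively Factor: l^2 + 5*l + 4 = (l + 1)*(l + 4)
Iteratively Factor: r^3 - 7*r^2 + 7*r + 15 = (r - 5)*(r^2 - 2*r - 3) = (r - 5)*(r - 3)*(r + 1)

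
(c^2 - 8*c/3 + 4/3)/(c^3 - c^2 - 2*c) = (c - 2/3)/(c*(c + 1))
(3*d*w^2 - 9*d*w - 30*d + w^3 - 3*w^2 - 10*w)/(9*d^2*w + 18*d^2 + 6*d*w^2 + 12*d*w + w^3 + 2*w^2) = (w - 5)/(3*d + w)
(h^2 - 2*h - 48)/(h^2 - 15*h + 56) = (h + 6)/(h - 7)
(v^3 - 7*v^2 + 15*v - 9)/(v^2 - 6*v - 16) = (-v^3 + 7*v^2 - 15*v + 9)/(-v^2 + 6*v + 16)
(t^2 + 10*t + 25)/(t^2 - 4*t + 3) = (t^2 + 10*t + 25)/(t^2 - 4*t + 3)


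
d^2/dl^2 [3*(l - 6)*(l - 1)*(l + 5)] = 18*l - 12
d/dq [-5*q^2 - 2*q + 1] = -10*q - 2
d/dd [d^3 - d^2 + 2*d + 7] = 3*d^2 - 2*d + 2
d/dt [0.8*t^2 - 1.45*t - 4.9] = 1.6*t - 1.45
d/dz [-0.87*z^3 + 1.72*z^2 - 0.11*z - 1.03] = -2.61*z^2 + 3.44*z - 0.11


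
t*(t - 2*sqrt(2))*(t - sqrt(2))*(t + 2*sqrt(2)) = t^4 - sqrt(2)*t^3 - 8*t^2 + 8*sqrt(2)*t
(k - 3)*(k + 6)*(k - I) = k^3 + 3*k^2 - I*k^2 - 18*k - 3*I*k + 18*I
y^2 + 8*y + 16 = (y + 4)^2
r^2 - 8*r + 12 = (r - 6)*(r - 2)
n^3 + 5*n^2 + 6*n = n*(n + 2)*(n + 3)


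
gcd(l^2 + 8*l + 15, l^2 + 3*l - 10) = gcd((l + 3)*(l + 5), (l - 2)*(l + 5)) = l + 5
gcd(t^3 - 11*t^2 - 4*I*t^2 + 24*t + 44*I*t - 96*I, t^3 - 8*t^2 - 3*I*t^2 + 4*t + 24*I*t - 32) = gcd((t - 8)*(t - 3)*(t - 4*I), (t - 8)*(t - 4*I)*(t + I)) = t^2 + t*(-8 - 4*I) + 32*I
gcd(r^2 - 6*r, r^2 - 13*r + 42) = r - 6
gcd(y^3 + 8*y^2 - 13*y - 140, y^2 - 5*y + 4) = y - 4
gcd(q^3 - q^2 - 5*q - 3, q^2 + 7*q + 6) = q + 1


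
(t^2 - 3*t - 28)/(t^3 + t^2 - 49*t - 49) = (t + 4)/(t^2 + 8*t + 7)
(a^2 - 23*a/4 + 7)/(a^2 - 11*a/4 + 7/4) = (a - 4)/(a - 1)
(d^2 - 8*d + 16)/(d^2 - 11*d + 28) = (d - 4)/(d - 7)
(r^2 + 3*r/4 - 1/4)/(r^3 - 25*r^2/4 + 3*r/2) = (r + 1)/(r*(r - 6))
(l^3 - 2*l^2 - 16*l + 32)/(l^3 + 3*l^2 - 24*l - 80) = (l^2 - 6*l + 8)/(l^2 - l - 20)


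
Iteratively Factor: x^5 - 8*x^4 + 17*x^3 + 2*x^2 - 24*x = (x)*(x^4 - 8*x^3 + 17*x^2 + 2*x - 24) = x*(x - 4)*(x^3 - 4*x^2 + x + 6) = x*(x - 4)*(x - 3)*(x^2 - x - 2) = x*(x - 4)*(x - 3)*(x - 2)*(x + 1)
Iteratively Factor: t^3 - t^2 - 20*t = (t)*(t^2 - t - 20) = t*(t + 4)*(t - 5)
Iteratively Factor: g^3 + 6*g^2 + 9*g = (g + 3)*(g^2 + 3*g) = (g + 3)^2*(g)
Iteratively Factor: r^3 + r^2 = (r)*(r^2 + r) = r^2*(r + 1)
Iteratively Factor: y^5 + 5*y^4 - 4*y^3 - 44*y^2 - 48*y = (y + 2)*(y^4 + 3*y^3 - 10*y^2 - 24*y) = y*(y + 2)*(y^3 + 3*y^2 - 10*y - 24) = y*(y - 3)*(y + 2)*(y^2 + 6*y + 8) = y*(y - 3)*(y + 2)*(y + 4)*(y + 2)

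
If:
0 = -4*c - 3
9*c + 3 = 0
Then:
No Solution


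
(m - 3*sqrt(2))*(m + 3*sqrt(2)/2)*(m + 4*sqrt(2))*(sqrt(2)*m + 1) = sqrt(2)*m^4 + 6*m^3 - 37*sqrt(2)*m^2/2 - 93*m - 36*sqrt(2)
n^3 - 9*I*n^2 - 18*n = n*(n - 6*I)*(n - 3*I)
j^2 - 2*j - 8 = (j - 4)*(j + 2)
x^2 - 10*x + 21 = (x - 7)*(x - 3)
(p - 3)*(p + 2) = p^2 - p - 6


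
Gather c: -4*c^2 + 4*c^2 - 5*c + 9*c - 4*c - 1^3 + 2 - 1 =0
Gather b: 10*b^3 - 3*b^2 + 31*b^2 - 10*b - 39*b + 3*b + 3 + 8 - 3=10*b^3 + 28*b^2 - 46*b + 8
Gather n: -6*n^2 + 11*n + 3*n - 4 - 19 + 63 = -6*n^2 + 14*n + 40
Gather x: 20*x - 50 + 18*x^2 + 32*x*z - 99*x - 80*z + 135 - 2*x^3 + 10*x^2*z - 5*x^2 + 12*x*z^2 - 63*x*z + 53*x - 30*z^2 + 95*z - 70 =-2*x^3 + x^2*(10*z + 13) + x*(12*z^2 - 31*z - 26) - 30*z^2 + 15*z + 15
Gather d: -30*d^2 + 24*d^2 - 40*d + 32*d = -6*d^2 - 8*d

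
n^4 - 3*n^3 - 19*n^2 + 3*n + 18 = (n - 6)*(n - 1)*(n + 1)*(n + 3)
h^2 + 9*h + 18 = (h + 3)*(h + 6)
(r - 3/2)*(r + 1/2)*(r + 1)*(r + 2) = r^4 + 2*r^3 - 7*r^2/4 - 17*r/4 - 3/2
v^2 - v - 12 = (v - 4)*(v + 3)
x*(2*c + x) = 2*c*x + x^2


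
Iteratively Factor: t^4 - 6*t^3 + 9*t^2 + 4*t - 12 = (t - 2)*(t^3 - 4*t^2 + t + 6) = (t - 2)^2*(t^2 - 2*t - 3) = (t - 3)*(t - 2)^2*(t + 1)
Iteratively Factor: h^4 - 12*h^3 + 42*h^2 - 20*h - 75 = (h - 5)*(h^3 - 7*h^2 + 7*h + 15) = (h - 5)^2*(h^2 - 2*h - 3) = (h - 5)^2*(h + 1)*(h - 3)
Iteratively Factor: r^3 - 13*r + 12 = (r + 4)*(r^2 - 4*r + 3) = (r - 1)*(r + 4)*(r - 3)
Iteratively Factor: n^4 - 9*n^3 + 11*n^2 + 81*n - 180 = (n - 3)*(n^3 - 6*n^2 - 7*n + 60) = (n - 3)*(n + 3)*(n^2 - 9*n + 20) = (n - 5)*(n - 3)*(n + 3)*(n - 4)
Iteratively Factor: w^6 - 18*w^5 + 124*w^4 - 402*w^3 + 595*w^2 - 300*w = (w - 4)*(w^5 - 14*w^4 + 68*w^3 - 130*w^2 + 75*w) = (w - 5)*(w - 4)*(w^4 - 9*w^3 + 23*w^2 - 15*w) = (w - 5)*(w - 4)*(w - 1)*(w^3 - 8*w^2 + 15*w) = (w - 5)*(w - 4)*(w - 3)*(w - 1)*(w^2 - 5*w) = w*(w - 5)*(w - 4)*(w - 3)*(w - 1)*(w - 5)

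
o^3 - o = o*(o - 1)*(o + 1)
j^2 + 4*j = j*(j + 4)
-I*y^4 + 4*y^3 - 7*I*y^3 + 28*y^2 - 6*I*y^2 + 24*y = y*(y + 6)*(y + 4*I)*(-I*y - I)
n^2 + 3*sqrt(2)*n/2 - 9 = (n - 3*sqrt(2)/2)*(n + 3*sqrt(2))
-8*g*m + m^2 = m*(-8*g + m)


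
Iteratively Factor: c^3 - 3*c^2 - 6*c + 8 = (c - 1)*(c^2 - 2*c - 8) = (c - 4)*(c - 1)*(c + 2)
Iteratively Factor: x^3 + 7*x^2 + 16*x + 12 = (x + 3)*(x^2 + 4*x + 4) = (x + 2)*(x + 3)*(x + 2)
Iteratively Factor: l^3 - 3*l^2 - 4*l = (l - 4)*(l^2 + l) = l*(l - 4)*(l + 1)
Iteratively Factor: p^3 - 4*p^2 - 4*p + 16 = (p - 4)*(p^2 - 4) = (p - 4)*(p - 2)*(p + 2)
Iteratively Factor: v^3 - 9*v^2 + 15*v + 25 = (v - 5)*(v^2 - 4*v - 5) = (v - 5)*(v + 1)*(v - 5)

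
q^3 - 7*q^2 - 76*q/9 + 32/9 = (q - 8)*(q - 1/3)*(q + 4/3)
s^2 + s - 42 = (s - 6)*(s + 7)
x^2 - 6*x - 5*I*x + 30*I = (x - 6)*(x - 5*I)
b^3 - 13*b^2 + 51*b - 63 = (b - 7)*(b - 3)^2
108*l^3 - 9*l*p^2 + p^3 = (-6*l + p)^2*(3*l + p)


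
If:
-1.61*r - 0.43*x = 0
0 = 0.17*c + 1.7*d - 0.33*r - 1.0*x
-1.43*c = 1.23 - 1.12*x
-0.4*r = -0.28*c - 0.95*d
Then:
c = -0.70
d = 0.18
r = -0.06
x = 0.21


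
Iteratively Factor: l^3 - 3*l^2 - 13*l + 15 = (l + 3)*(l^2 - 6*l + 5) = (l - 5)*(l + 3)*(l - 1)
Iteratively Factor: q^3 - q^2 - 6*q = (q + 2)*(q^2 - 3*q) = (q - 3)*(q + 2)*(q)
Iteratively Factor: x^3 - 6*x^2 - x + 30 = (x + 2)*(x^2 - 8*x + 15) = (x - 5)*(x + 2)*(x - 3)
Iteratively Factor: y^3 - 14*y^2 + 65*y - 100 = (y - 4)*(y^2 - 10*y + 25) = (y - 5)*(y - 4)*(y - 5)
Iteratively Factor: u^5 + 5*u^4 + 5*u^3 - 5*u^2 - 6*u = (u)*(u^4 + 5*u^3 + 5*u^2 - 5*u - 6) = u*(u + 3)*(u^3 + 2*u^2 - u - 2) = u*(u + 2)*(u + 3)*(u^2 - 1) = u*(u - 1)*(u + 2)*(u + 3)*(u + 1)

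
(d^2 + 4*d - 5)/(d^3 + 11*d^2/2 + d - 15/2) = 2/(2*d + 3)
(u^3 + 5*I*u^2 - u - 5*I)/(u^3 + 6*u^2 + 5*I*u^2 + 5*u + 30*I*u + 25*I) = (u - 1)/(u + 5)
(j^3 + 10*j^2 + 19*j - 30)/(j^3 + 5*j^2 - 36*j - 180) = (j - 1)/(j - 6)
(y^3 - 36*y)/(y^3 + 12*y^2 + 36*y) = (y - 6)/(y + 6)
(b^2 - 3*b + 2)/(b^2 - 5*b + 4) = (b - 2)/(b - 4)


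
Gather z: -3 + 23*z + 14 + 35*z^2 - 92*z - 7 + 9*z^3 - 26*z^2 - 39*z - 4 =9*z^3 + 9*z^2 - 108*z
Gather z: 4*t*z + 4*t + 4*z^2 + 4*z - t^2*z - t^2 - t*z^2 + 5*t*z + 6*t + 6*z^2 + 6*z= -t^2 + 10*t + z^2*(10 - t) + z*(-t^2 + 9*t + 10)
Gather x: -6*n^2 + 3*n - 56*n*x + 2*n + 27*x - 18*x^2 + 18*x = -6*n^2 + 5*n - 18*x^2 + x*(45 - 56*n)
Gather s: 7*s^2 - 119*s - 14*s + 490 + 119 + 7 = 7*s^2 - 133*s + 616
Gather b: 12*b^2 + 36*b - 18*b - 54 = 12*b^2 + 18*b - 54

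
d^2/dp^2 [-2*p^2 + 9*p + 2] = -4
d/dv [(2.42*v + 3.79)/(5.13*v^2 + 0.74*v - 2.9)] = (12.4146*v^2 + 1.7908*v - (2.42*v + 3.79)*(10.26*v + 0.74) - 7.018)/(5.13*v^2 + 0.74*v - 2.9)^2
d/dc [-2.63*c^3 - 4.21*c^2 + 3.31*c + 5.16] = -7.89*c^2 - 8.42*c + 3.31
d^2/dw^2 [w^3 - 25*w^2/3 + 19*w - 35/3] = 6*w - 50/3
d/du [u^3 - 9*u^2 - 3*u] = 3*u^2 - 18*u - 3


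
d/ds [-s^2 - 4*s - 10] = -2*s - 4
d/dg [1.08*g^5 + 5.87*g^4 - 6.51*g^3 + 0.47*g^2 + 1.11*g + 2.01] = 5.4*g^4 + 23.48*g^3 - 19.53*g^2 + 0.94*g + 1.11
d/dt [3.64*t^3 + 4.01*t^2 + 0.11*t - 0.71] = 10.92*t^2 + 8.02*t + 0.11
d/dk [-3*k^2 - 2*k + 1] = -6*k - 2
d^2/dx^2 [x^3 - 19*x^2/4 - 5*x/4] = 6*x - 19/2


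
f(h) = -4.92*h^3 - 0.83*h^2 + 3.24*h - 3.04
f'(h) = -14.76*h^2 - 1.66*h + 3.24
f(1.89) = -33.10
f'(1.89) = -52.62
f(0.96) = -5.05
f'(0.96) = -11.96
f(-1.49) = 6.56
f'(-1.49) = -27.06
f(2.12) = -46.78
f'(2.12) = -66.62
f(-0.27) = -3.88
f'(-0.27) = 2.61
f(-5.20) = 649.46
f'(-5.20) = -387.24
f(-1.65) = 11.46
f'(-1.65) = -34.21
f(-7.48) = 1985.35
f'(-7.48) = -810.17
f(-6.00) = 1010.36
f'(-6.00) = -518.16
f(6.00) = -1076.20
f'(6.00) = -538.08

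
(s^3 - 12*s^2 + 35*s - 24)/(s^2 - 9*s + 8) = s - 3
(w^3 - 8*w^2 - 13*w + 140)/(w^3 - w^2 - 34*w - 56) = (w - 5)/(w + 2)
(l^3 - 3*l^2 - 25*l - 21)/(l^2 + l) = l - 4 - 21/l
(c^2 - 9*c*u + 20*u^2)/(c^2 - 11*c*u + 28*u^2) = (-c + 5*u)/(-c + 7*u)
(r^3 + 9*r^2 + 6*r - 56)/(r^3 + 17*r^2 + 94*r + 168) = (r - 2)/(r + 6)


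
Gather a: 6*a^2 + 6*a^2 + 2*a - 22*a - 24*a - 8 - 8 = 12*a^2 - 44*a - 16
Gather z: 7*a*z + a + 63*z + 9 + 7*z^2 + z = a + 7*z^2 + z*(7*a + 64) + 9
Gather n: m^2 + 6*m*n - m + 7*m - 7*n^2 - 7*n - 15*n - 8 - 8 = m^2 + 6*m - 7*n^2 + n*(6*m - 22) - 16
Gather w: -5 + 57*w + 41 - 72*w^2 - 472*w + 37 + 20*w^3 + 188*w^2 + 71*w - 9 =20*w^3 + 116*w^2 - 344*w + 64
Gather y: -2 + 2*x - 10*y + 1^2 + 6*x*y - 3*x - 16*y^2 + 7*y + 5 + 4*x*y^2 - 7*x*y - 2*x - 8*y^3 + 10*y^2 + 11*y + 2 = -3*x - 8*y^3 + y^2*(4*x - 6) + y*(8 - x) + 6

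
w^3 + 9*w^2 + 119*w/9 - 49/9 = (w - 1/3)*(w + 7/3)*(w + 7)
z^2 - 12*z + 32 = (z - 8)*(z - 4)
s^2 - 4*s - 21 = (s - 7)*(s + 3)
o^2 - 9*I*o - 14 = (o - 7*I)*(o - 2*I)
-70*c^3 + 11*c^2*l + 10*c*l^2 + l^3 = (-2*c + l)*(5*c + l)*(7*c + l)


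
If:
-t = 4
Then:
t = -4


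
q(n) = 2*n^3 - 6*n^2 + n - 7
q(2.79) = -7.48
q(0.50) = -7.75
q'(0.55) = -3.78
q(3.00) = -4.00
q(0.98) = -9.90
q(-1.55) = -30.41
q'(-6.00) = 289.00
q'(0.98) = -5.00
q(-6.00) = -661.00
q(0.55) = -7.93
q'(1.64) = -2.54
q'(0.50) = -3.50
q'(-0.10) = 2.26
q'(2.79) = 14.22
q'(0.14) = -0.56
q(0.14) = -6.97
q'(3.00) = 19.00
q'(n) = 6*n^2 - 12*n + 1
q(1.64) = -12.68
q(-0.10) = -7.16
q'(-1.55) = 34.02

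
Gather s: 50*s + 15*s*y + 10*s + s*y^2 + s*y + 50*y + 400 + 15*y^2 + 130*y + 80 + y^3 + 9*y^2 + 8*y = s*(y^2 + 16*y + 60) + y^3 + 24*y^2 + 188*y + 480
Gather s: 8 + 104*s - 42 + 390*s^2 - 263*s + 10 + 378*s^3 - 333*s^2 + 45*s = 378*s^3 + 57*s^2 - 114*s - 24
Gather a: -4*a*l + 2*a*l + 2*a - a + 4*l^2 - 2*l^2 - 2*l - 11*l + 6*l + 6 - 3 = a*(1 - 2*l) + 2*l^2 - 7*l + 3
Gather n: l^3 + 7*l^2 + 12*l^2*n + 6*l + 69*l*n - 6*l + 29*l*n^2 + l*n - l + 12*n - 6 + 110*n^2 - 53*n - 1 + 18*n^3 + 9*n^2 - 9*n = l^3 + 7*l^2 - l + 18*n^3 + n^2*(29*l + 119) + n*(12*l^2 + 70*l - 50) - 7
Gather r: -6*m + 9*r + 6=-6*m + 9*r + 6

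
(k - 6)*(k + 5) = k^2 - k - 30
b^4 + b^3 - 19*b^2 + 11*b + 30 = (b - 3)*(b - 2)*(b + 1)*(b + 5)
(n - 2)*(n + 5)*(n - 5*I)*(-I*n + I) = -I*n^4 - 5*n^3 - 2*I*n^3 - 10*n^2 + 13*I*n^2 + 65*n - 10*I*n - 50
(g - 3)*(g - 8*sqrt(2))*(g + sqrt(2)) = g^3 - 7*sqrt(2)*g^2 - 3*g^2 - 16*g + 21*sqrt(2)*g + 48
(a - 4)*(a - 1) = a^2 - 5*a + 4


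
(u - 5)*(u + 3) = u^2 - 2*u - 15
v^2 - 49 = (v - 7)*(v + 7)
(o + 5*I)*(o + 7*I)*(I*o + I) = I*o^3 - 12*o^2 + I*o^2 - 12*o - 35*I*o - 35*I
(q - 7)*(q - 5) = q^2 - 12*q + 35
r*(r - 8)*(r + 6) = r^3 - 2*r^2 - 48*r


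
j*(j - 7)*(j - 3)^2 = j^4 - 13*j^3 + 51*j^2 - 63*j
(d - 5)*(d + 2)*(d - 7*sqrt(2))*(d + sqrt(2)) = d^4 - 6*sqrt(2)*d^3 - 3*d^3 - 24*d^2 + 18*sqrt(2)*d^2 + 42*d + 60*sqrt(2)*d + 140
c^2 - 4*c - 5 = (c - 5)*(c + 1)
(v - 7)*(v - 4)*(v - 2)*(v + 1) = v^4 - 12*v^3 + 37*v^2 - 6*v - 56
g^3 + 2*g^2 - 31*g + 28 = (g - 4)*(g - 1)*(g + 7)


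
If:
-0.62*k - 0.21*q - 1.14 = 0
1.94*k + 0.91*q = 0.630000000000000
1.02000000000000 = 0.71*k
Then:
No Solution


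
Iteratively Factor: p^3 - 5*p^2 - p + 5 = (p + 1)*(p^2 - 6*p + 5) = (p - 1)*(p + 1)*(p - 5)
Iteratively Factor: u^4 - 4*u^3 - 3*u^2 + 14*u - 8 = (u - 1)*(u^3 - 3*u^2 - 6*u + 8) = (u - 1)^2*(u^2 - 2*u - 8) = (u - 4)*(u - 1)^2*(u + 2)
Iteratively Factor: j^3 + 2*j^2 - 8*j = (j + 4)*(j^2 - 2*j) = (j - 2)*(j + 4)*(j)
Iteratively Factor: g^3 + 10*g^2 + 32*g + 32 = (g + 2)*(g^2 + 8*g + 16) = (g + 2)*(g + 4)*(g + 4)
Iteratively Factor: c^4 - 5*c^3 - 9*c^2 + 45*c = (c - 3)*(c^3 - 2*c^2 - 15*c) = (c - 3)*(c + 3)*(c^2 - 5*c) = c*(c - 3)*(c + 3)*(c - 5)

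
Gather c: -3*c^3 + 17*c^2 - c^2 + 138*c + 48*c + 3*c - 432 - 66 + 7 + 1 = -3*c^3 + 16*c^2 + 189*c - 490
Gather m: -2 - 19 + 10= -11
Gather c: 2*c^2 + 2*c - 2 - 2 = 2*c^2 + 2*c - 4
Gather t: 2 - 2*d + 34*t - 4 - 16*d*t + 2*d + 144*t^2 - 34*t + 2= -16*d*t + 144*t^2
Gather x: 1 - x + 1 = 2 - x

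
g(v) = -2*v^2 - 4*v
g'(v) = -4*v - 4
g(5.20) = -74.88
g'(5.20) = -24.80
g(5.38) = -79.41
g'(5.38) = -25.52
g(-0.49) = 1.48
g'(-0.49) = -2.04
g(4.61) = -60.94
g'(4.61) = -22.44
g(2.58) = -23.63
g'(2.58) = -14.32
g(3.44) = -37.43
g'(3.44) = -17.76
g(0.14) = -0.60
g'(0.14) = -4.56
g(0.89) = -5.14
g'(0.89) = -7.56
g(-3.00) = -6.00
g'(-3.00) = 8.00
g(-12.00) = -240.00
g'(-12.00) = 44.00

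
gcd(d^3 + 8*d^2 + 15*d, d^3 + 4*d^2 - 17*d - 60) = d^2 + 8*d + 15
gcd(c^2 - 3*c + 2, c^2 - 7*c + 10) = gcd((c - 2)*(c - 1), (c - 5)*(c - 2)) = c - 2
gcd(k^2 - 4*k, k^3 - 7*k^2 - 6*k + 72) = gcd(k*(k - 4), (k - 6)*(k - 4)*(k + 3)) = k - 4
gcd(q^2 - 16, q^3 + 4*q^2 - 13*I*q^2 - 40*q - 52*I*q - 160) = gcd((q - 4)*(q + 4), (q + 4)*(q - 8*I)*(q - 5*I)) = q + 4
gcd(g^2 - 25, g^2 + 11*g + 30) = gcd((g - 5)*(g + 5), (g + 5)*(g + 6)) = g + 5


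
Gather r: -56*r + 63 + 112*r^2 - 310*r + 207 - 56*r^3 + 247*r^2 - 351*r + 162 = -56*r^3 + 359*r^2 - 717*r + 432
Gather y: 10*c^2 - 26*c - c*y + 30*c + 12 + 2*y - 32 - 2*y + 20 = 10*c^2 - c*y + 4*c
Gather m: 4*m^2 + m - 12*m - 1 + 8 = 4*m^2 - 11*m + 7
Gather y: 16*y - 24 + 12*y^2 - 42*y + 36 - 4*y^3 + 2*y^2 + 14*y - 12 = -4*y^3 + 14*y^2 - 12*y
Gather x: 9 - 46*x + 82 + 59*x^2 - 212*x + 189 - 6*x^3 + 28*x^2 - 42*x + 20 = -6*x^3 + 87*x^2 - 300*x + 300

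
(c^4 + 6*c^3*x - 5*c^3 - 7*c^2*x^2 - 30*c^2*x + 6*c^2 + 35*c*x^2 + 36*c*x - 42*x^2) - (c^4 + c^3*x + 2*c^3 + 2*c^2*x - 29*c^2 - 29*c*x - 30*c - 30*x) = 5*c^3*x - 7*c^3 - 7*c^2*x^2 - 32*c^2*x + 35*c^2 + 35*c*x^2 + 65*c*x + 30*c - 42*x^2 + 30*x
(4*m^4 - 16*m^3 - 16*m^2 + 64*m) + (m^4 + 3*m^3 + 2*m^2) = 5*m^4 - 13*m^3 - 14*m^2 + 64*m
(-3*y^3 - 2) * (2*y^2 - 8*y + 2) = -6*y^5 + 24*y^4 - 6*y^3 - 4*y^2 + 16*y - 4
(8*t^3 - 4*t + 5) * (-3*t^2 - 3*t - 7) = -24*t^5 - 24*t^4 - 44*t^3 - 3*t^2 + 13*t - 35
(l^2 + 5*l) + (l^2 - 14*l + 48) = 2*l^2 - 9*l + 48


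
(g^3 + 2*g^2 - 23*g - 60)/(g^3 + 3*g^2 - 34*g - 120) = (g^2 - 2*g - 15)/(g^2 - g - 30)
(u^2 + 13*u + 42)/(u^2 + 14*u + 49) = (u + 6)/(u + 7)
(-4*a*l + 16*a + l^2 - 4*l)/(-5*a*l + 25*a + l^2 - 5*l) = (4*a*l - 16*a - l^2 + 4*l)/(5*a*l - 25*a - l^2 + 5*l)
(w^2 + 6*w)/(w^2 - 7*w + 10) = w*(w + 6)/(w^2 - 7*w + 10)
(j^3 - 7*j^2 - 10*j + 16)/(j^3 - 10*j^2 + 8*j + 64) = (j - 1)/(j - 4)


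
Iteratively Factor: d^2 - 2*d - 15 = (d + 3)*(d - 5)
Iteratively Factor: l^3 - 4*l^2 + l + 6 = (l + 1)*(l^2 - 5*l + 6) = (l - 2)*(l + 1)*(l - 3)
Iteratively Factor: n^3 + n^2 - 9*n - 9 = (n - 3)*(n^2 + 4*n + 3) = (n - 3)*(n + 1)*(n + 3)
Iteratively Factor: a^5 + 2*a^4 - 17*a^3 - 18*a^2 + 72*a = (a)*(a^4 + 2*a^3 - 17*a^2 - 18*a + 72) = a*(a + 3)*(a^3 - a^2 - 14*a + 24) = a*(a + 3)*(a + 4)*(a^2 - 5*a + 6) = a*(a - 2)*(a + 3)*(a + 4)*(a - 3)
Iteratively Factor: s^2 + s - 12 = (s - 3)*(s + 4)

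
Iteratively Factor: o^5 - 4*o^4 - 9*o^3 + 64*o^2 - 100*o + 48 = (o - 3)*(o^4 - o^3 - 12*o^2 + 28*o - 16) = (o - 3)*(o + 4)*(o^3 - 5*o^2 + 8*o - 4) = (o - 3)*(o - 2)*(o + 4)*(o^2 - 3*o + 2) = (o - 3)*(o - 2)*(o - 1)*(o + 4)*(o - 2)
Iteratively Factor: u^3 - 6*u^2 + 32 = (u - 4)*(u^2 - 2*u - 8) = (u - 4)^2*(u + 2)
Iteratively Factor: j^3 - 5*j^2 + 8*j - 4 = (j - 1)*(j^2 - 4*j + 4) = (j - 2)*(j - 1)*(j - 2)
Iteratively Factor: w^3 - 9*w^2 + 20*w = (w)*(w^2 - 9*w + 20) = w*(w - 4)*(w - 5)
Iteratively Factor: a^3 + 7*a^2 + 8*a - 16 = (a + 4)*(a^2 + 3*a - 4) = (a + 4)^2*(a - 1)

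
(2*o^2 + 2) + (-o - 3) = 2*o^2 - o - 1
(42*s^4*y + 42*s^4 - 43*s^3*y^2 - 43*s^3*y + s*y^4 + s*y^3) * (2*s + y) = 84*s^5*y + 84*s^5 - 44*s^4*y^2 - 44*s^4*y - 43*s^3*y^3 - 43*s^3*y^2 + 2*s^2*y^4 + 2*s^2*y^3 + s*y^5 + s*y^4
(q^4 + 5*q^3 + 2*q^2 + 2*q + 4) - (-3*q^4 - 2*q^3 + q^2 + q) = 4*q^4 + 7*q^3 + q^2 + q + 4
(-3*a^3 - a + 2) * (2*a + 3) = -6*a^4 - 9*a^3 - 2*a^2 + a + 6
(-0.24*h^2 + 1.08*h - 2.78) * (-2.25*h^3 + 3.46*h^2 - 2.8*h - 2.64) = 0.54*h^5 - 3.2604*h^4 + 10.6638*h^3 - 12.0092*h^2 + 4.9328*h + 7.3392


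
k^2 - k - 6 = (k - 3)*(k + 2)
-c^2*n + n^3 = n*(-c + n)*(c + n)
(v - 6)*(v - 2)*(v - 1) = v^3 - 9*v^2 + 20*v - 12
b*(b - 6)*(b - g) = b^3 - b^2*g - 6*b^2 + 6*b*g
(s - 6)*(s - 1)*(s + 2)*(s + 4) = s^4 - s^3 - 28*s^2 - 20*s + 48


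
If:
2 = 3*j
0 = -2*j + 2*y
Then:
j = 2/3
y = 2/3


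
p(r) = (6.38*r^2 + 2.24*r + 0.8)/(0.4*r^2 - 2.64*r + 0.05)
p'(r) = (2.64 - 0.8*r)*(6.38*r^2 + 2.24*r + 0.8)/(0.4*r^2 - 2.64*r + 0.05)^2 + (12.76*r + 2.24)/(0.4*r^2 - 2.64*r + 0.05)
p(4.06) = -28.24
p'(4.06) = -17.48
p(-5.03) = 6.44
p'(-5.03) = -0.81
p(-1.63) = 2.60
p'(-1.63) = -1.53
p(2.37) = -10.59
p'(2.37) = -6.21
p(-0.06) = 3.28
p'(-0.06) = 49.06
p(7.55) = 130.66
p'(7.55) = -118.42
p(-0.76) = 1.22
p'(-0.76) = -1.53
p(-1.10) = 1.76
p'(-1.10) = -1.63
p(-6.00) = 7.17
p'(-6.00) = -0.69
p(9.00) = 61.88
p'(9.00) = -19.00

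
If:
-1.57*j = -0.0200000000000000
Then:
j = 0.01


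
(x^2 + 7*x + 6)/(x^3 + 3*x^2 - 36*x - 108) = (x + 1)/(x^2 - 3*x - 18)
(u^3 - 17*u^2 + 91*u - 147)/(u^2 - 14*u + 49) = u - 3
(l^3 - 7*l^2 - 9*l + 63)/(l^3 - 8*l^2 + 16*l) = (l^3 - 7*l^2 - 9*l + 63)/(l*(l^2 - 8*l + 16))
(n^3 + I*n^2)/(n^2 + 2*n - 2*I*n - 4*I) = n^2*(n + I)/(n^2 + 2*n*(1 - I) - 4*I)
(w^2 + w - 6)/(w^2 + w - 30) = (w^2 + w - 6)/(w^2 + w - 30)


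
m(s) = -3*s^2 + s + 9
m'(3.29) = -18.74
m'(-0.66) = 4.96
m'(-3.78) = 23.68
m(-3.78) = -37.65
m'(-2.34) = 15.04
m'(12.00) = -71.00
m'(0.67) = -3.02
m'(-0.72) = 5.32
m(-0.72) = 6.72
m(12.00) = -411.00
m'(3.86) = -22.16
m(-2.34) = -9.77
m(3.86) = -31.84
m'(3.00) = -17.00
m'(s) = 1 - 6*s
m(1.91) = -0.03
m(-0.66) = 7.03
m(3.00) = -15.00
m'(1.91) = -10.46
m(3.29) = -20.18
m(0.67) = 8.32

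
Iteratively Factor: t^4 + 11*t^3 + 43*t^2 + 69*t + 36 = (t + 1)*(t^3 + 10*t^2 + 33*t + 36) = (t + 1)*(t + 3)*(t^2 + 7*t + 12) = (t + 1)*(t + 3)*(t + 4)*(t + 3)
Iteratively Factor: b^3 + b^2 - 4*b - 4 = (b + 2)*(b^2 - b - 2) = (b + 1)*(b + 2)*(b - 2)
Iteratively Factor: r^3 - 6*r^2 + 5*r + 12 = (r - 3)*(r^2 - 3*r - 4) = (r - 4)*(r - 3)*(r + 1)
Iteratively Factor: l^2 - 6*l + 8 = (l - 2)*(l - 4)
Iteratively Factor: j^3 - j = (j + 1)*(j^2 - j) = (j - 1)*(j + 1)*(j)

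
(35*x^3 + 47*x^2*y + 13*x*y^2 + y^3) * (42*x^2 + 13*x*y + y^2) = 1470*x^5 + 2429*x^4*y + 1192*x^3*y^2 + 258*x^2*y^3 + 26*x*y^4 + y^5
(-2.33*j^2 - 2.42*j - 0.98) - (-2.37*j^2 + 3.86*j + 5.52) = 0.04*j^2 - 6.28*j - 6.5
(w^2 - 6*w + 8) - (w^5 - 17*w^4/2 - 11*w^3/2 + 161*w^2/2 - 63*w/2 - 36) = -w^5 + 17*w^4/2 + 11*w^3/2 - 159*w^2/2 + 51*w/2 + 44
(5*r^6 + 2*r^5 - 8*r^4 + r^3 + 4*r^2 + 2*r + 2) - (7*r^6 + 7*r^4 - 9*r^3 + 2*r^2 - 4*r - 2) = -2*r^6 + 2*r^5 - 15*r^4 + 10*r^3 + 2*r^2 + 6*r + 4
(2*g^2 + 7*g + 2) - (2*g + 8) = 2*g^2 + 5*g - 6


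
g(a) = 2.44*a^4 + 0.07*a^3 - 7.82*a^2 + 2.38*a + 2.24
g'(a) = 9.76*a^3 + 0.21*a^2 - 15.64*a + 2.38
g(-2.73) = 71.57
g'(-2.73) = -151.94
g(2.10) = 20.85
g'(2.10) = 60.85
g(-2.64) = 58.69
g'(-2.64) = -134.45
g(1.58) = 1.96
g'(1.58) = 16.69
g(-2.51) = 42.74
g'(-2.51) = -111.38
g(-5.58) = 2098.83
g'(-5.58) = -1599.52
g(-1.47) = -6.99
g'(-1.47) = -5.18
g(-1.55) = -6.41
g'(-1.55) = -9.22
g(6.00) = 2912.36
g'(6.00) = 2024.26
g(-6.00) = 2853.56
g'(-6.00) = -2004.38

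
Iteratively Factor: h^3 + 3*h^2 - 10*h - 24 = (h + 4)*(h^2 - h - 6) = (h - 3)*(h + 4)*(h + 2)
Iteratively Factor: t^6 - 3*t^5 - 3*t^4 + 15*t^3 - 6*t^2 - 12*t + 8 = (t + 2)*(t^5 - 5*t^4 + 7*t^3 + t^2 - 8*t + 4) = (t - 1)*(t + 2)*(t^4 - 4*t^3 + 3*t^2 + 4*t - 4) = (t - 2)*(t - 1)*(t + 2)*(t^3 - 2*t^2 - t + 2) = (t - 2)^2*(t - 1)*(t + 2)*(t^2 - 1) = (t - 2)^2*(t - 1)^2*(t + 2)*(t + 1)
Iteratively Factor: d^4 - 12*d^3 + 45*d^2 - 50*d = (d - 5)*(d^3 - 7*d^2 + 10*d) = (d - 5)^2*(d^2 - 2*d) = (d - 5)^2*(d - 2)*(d)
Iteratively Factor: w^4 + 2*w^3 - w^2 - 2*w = (w)*(w^3 + 2*w^2 - w - 2) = w*(w + 2)*(w^2 - 1) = w*(w + 1)*(w + 2)*(w - 1)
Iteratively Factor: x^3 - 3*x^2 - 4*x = (x + 1)*(x^2 - 4*x) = x*(x + 1)*(x - 4)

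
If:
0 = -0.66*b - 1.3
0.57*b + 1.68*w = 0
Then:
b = -1.97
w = 0.67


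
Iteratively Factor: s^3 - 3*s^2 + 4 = (s + 1)*(s^2 - 4*s + 4) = (s - 2)*(s + 1)*(s - 2)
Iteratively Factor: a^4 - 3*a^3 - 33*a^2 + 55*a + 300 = (a - 5)*(a^3 + 2*a^2 - 23*a - 60) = (a - 5)^2*(a^2 + 7*a + 12) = (a - 5)^2*(a + 3)*(a + 4)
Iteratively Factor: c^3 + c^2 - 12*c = (c + 4)*(c^2 - 3*c) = (c - 3)*(c + 4)*(c)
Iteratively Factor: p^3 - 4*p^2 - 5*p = (p)*(p^2 - 4*p - 5) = p*(p - 5)*(p + 1)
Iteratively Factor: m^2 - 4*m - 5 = (m + 1)*(m - 5)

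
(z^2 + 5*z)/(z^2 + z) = (z + 5)/(z + 1)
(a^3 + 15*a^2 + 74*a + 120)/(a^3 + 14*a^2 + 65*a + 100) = (a + 6)/(a + 5)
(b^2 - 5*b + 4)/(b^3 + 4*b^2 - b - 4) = (b - 4)/(b^2 + 5*b + 4)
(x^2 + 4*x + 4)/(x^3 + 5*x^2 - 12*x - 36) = (x + 2)/(x^2 + 3*x - 18)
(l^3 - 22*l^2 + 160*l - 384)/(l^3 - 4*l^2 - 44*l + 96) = (l^2 - 14*l + 48)/(l^2 + 4*l - 12)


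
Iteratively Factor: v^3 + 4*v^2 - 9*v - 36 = (v + 4)*(v^2 - 9) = (v - 3)*(v + 4)*(v + 3)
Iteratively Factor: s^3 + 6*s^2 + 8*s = (s)*(s^2 + 6*s + 8) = s*(s + 4)*(s + 2)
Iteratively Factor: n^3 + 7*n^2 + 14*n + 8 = (n + 4)*(n^2 + 3*n + 2) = (n + 1)*(n + 4)*(n + 2)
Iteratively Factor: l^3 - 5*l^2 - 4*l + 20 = (l - 5)*(l^2 - 4) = (l - 5)*(l - 2)*(l + 2)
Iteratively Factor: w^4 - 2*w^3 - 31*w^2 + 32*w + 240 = (w - 4)*(w^3 + 2*w^2 - 23*w - 60) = (w - 5)*(w - 4)*(w^2 + 7*w + 12) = (w - 5)*(w - 4)*(w + 3)*(w + 4)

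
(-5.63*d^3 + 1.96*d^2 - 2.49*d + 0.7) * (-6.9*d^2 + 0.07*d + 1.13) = 38.847*d^5 - 13.9181*d^4 + 10.9563*d^3 - 2.7895*d^2 - 2.7647*d + 0.791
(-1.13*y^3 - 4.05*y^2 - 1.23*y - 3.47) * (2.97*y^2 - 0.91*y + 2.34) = -3.3561*y^5 - 11.0002*y^4 - 2.6118*y^3 - 18.6636*y^2 + 0.279500000000001*y - 8.1198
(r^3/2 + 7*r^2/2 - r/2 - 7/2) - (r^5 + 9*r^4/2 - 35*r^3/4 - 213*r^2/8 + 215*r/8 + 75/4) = -r^5 - 9*r^4/2 + 37*r^3/4 + 241*r^2/8 - 219*r/8 - 89/4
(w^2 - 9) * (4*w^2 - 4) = 4*w^4 - 40*w^2 + 36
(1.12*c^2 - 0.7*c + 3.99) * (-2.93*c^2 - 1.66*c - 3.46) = -3.2816*c^4 + 0.1918*c^3 - 14.4039*c^2 - 4.2014*c - 13.8054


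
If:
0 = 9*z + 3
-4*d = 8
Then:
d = -2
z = -1/3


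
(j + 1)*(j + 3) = j^2 + 4*j + 3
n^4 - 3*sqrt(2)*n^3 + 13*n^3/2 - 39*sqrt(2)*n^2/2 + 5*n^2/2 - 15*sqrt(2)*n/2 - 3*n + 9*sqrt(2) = (n - 1/2)*(n + 1)*(n + 6)*(n - 3*sqrt(2))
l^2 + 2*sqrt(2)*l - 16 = (l - 2*sqrt(2))*(l + 4*sqrt(2))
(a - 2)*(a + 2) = a^2 - 4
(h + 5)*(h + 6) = h^2 + 11*h + 30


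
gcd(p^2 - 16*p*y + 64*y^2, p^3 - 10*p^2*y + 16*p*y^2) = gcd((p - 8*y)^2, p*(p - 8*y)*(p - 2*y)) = -p + 8*y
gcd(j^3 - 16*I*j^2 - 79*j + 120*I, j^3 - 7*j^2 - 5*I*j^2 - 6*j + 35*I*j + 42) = j - 3*I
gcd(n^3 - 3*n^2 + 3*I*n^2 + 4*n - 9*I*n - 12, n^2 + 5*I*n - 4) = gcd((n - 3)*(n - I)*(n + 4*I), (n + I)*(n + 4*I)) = n + 4*I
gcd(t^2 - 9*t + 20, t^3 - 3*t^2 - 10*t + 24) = t - 4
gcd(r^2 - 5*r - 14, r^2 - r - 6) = r + 2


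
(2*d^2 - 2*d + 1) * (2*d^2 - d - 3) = 4*d^4 - 6*d^3 - 2*d^2 + 5*d - 3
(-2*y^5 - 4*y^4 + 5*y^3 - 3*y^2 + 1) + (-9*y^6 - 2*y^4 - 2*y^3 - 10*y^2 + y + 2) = -9*y^6 - 2*y^5 - 6*y^4 + 3*y^3 - 13*y^2 + y + 3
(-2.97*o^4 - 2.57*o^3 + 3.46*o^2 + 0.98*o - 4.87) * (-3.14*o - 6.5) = 9.3258*o^5 + 27.3748*o^4 + 5.8406*o^3 - 25.5672*o^2 + 8.9218*o + 31.655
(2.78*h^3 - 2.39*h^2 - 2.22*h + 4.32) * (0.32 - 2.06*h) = -5.7268*h^4 + 5.813*h^3 + 3.8084*h^2 - 9.6096*h + 1.3824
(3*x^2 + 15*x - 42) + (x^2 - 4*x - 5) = 4*x^2 + 11*x - 47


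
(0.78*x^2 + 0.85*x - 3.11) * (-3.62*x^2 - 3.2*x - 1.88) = -2.8236*x^4 - 5.573*x^3 + 7.0718*x^2 + 8.354*x + 5.8468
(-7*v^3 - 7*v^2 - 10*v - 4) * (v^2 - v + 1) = -7*v^5 - 10*v^3 - v^2 - 6*v - 4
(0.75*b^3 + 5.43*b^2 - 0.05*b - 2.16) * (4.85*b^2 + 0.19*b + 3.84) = 3.6375*b^5 + 26.478*b^4 + 3.6692*b^3 + 10.3657*b^2 - 0.6024*b - 8.2944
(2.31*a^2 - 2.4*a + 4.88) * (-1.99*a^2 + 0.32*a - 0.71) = -4.5969*a^4 + 5.5152*a^3 - 12.1193*a^2 + 3.2656*a - 3.4648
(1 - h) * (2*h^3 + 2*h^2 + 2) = -2*h^4 + 2*h^2 - 2*h + 2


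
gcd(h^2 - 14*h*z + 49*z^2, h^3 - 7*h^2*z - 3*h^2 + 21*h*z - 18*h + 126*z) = -h + 7*z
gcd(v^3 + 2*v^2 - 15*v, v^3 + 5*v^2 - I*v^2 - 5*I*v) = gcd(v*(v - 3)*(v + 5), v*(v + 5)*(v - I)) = v^2 + 5*v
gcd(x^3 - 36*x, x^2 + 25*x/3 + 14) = x + 6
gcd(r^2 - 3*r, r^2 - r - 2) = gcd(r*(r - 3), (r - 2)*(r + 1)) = 1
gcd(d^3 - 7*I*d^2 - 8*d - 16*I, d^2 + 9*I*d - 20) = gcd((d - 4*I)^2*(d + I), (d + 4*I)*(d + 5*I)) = 1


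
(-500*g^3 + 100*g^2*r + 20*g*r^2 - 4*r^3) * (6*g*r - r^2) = -3000*g^4*r + 1100*g^3*r^2 + 20*g^2*r^3 - 44*g*r^4 + 4*r^5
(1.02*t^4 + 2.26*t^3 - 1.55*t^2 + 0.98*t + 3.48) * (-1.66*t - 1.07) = -1.6932*t^5 - 4.843*t^4 + 0.1548*t^3 + 0.0317000000000003*t^2 - 6.8254*t - 3.7236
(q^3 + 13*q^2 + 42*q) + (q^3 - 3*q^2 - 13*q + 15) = 2*q^3 + 10*q^2 + 29*q + 15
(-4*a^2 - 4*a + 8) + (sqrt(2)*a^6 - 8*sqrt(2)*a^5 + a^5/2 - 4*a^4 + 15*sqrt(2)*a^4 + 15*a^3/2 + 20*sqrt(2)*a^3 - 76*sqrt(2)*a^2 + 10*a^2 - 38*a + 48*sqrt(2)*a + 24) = sqrt(2)*a^6 - 8*sqrt(2)*a^5 + a^5/2 - 4*a^4 + 15*sqrt(2)*a^4 + 15*a^3/2 + 20*sqrt(2)*a^3 - 76*sqrt(2)*a^2 + 6*a^2 - 42*a + 48*sqrt(2)*a + 32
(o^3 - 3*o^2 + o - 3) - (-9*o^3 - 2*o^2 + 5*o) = 10*o^3 - o^2 - 4*o - 3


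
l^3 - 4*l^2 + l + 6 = (l - 3)*(l - 2)*(l + 1)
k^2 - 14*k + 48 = (k - 8)*(k - 6)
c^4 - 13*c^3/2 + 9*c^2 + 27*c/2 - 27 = (c - 3)^2*(c - 2)*(c + 3/2)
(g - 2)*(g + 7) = g^2 + 5*g - 14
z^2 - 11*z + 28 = (z - 7)*(z - 4)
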